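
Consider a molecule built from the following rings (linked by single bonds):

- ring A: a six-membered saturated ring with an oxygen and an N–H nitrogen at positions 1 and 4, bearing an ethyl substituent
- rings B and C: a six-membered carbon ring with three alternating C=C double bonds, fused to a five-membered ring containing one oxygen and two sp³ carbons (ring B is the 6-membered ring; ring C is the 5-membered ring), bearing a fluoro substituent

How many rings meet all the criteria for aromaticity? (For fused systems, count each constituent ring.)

1

Ring A has only sp³ atoms, so it is not fully conjugated — not aromatic (morpholine).
Ring B is fully conjugated (every ring atom contributes a p orbital); 3 ring double bonds give 6 π electrons. Since 6 = 4n+2 (n=1), ring B is aromatic (benzene ring).
Ring C has two sp³ carbons, so it is not fully conjugated — not aromatic (oxolane ring).
Aromatic: B. Total: 1.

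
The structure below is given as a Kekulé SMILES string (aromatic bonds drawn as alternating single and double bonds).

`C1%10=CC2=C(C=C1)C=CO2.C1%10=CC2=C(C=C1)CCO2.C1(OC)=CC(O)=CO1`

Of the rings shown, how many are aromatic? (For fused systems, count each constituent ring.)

The SMILES encodes a six-membered carbon ring with three alternating C=C double bonds, fused to a five-membered ring containing one oxygen and two C=C double bonds; a six-membered carbon ring with three alternating C=C double bonds, fused to a five-membered ring containing one oxygen and two sp³ carbons; a five-membered ring of four carbons and one oxygen, with two C=C double bonds.
The fused 6/5-membered bicyclic (with one oxygen) is a single π system with 9 sp² atoms and 10 π electrons from ring double bonds plus a heteroatom lone pair. 10 = 4(2)+2, so the system is aromatic and both rings count as aromatic (benzofuran).
The 6-membered ring is fully conjugated (every ring atom contributes a p orbital); 3 ring double bonds give 6 π electrons. That satisfies 4n+2 with n=1, so it is aromatic (benzene ring).
The 5-membered ring with one oxygen has two sp³ carbons, so it is not fully conjugated — not aromatic (oxolane ring).
The second 5-membered ring with one oxygen is planar and fully conjugated; 2 ring double bonds (4 π electrons) plus a heteroatom lone pair (2) give 6 π electrons. That satisfies 4n+2 with n=1, so it is aromatic (furan).
4 of the 5 rings are aromatic. Total: 4.

4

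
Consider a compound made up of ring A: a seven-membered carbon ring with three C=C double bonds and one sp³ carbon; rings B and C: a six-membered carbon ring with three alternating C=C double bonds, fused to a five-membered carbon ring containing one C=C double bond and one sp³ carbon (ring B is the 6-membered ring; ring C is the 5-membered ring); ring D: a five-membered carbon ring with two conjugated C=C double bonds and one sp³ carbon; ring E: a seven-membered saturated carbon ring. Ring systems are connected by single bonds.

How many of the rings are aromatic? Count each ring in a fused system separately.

Ring A has one sp³ carbon, so it is not fully conjugated — not aromatic (cycloheptatriene).
Ring B has a continuous p-orbital overlap around the ring; 3 ring double bonds give 6 π electrons. Since 6 = 4n+2 (n=1), ring B is aromatic (benzene ring).
Ring C has one sp³ carbon, so it is not fully conjugated — not aromatic (cyclopentene ring).
Ring D has one sp³ carbon, so it is not fully conjugated — not aromatic (cyclopentadiene).
Ring E has only sp³ atoms, so it is not fully conjugated — not aromatic (cycloheptane).
Aromatic: B. Total: 1.

1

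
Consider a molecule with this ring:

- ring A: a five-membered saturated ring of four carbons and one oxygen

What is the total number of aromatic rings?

Ring A has only sp³ atoms, so it is not fully conjugated — not aromatic (tetrahydrofuran).

0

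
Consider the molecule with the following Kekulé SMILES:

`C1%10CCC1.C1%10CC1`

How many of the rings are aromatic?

0

The SMILES encodes a four-membered saturated carbon ring; a three-membered saturated carbon ring.
The 4-membered ring has only sp³ atoms, so it is not fully conjugated — not aromatic (cyclobutane).
The 3-membered ring has only sp³ atoms, so it is not fully conjugated — not aromatic (cyclopropane).
None of the rings are aromatic. Total: 0.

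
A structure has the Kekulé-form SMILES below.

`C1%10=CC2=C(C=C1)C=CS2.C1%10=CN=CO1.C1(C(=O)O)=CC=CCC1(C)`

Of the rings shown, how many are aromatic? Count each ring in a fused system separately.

The SMILES encodes a six-membered carbon ring with three alternating C=C double bonds, fused to a five-membered ring containing one sulfur and two C=C double bonds; a five-membered ring with an oxygen at position 1 and a nitrogen at position 3 (in a C=N bond), with two double bonds; a six-membered carbon ring with two conjugated C=C double bonds and two sp³ carbons.
The fused 6/5-membered bicyclic (with one sulfur) is a single π system with 9 sp² atoms and 10 π electrons from ring double bonds plus a heteroatom lone pair. 10 = 4(2)+2, so the system is aromatic and both rings count as aromatic (benzothiophene).
The 5-membered ring with one oxygen and one =N– is planar and fully conjugated; 2 ring double bonds (4 π electrons) plus a heteroatom lone pair (2) give 6 π electrons. 6 = 4(1)+2, so it is aromatic (oxazole).
The 6-membered ring has two sp³ carbons, so it is not fully conjugated — not aromatic (1,3-cyclohexadiene).
3 of the 4 rings are aromatic. Total: 3.

3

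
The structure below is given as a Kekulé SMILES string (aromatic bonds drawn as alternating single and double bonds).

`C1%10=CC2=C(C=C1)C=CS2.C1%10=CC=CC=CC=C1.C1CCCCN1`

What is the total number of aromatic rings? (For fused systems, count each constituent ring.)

2

The SMILES encodes a six-membered carbon ring with three alternating C=C double bonds, fused to a five-membered ring containing one sulfur and two C=C double bonds; an eight-membered carbon ring with four alternating C=C double bonds; a six-membered saturated ring of five carbons and one N–H nitrogen.
The fused 6/5-membered bicyclic (with one sulfur) is a single π system with 9 sp² atoms and 10 π electrons from ring double bonds plus a heteroatom lone pair. 10 = 4(2)+2, so the system is aromatic and both rings count as aromatic (benzothiophene).
The 8-membered ring has only sp² ring atoms; a planar conformation would have a fully conjugated π system of 8 electrons. But 8 = 4(2), which is 4n not 4n+2, so it is not aromatic (cyclooctatetraene) — cyclooctatetraene distorts into a non-planar tub to avoid antiaromaticity.
The 6-membered ring with one N–H has only sp³ atoms, so it is not fully conjugated — not aromatic (piperidine).
2 of the 4 rings are aromatic. Total: 2.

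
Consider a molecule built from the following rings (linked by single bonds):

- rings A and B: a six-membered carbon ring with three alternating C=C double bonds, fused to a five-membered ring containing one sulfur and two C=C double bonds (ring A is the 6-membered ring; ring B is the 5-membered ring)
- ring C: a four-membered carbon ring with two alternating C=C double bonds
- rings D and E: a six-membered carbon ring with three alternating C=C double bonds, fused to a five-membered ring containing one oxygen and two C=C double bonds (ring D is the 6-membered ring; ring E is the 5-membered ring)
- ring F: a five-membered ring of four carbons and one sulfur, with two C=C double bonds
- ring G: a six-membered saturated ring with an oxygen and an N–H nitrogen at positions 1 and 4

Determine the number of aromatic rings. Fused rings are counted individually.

5

Rings A and B form a fused bicyclic system (with one sulfur) with 9 sp² atoms and 10 π electrons from ring double bonds plus a heteroatom lone pair. 10 = 4(2)+2, so the system is aromatic and both rings count as aromatic (benzothiophene).
Ring C has only sp² ring atoms; a planar conformation would have a fully conjugated π system of 4 electrons. But 4 = 4(1), which is 4n not 4n+2, so ring C is not aromatic (cyclobutadiene) — cyclobutadiene is antiaromatic and distorts to a rectangle.
Rings D and E form a fused bicyclic system (with one oxygen) with 9 sp² atoms and 10 π electrons from ring double bonds plus a heteroatom lone pair. 10 = 4(2)+2, so the system is aromatic and both rings count as aromatic (benzofuran).
Ring F has a continuous p-orbital overlap around the ring; 2 ring double bonds (4 π electrons) plus a heteroatom lone pair (2) give 6 π electrons. Since 6 = 4n+2 (n=1), ring F is aromatic (thiophene).
Ring G has only sp³ atoms, so it is not fully conjugated — not aromatic (morpholine).
Aromatic: A, B, D, E, F. Total: 5.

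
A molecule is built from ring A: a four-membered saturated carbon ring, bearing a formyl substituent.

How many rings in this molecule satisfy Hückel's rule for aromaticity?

0

Ring A has only sp³ atoms, so it is not fully conjugated — not aromatic (cyclobutane).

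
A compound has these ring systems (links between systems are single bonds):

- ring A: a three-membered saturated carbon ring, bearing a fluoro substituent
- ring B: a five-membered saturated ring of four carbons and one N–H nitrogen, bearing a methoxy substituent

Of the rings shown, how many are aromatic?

Ring A has only sp³ atoms, so it is not fully conjugated — not aromatic (cyclopropane).
Ring B has only sp³ atoms, so it is not fully conjugated — not aromatic (pyrrolidine).
No ring is aromatic. Total: 0.

0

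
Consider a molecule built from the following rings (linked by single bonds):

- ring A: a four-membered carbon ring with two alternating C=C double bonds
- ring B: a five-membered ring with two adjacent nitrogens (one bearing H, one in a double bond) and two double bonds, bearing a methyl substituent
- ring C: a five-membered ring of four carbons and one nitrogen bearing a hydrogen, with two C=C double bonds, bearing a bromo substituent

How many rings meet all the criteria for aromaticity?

Ring A has only sp² ring atoms; a planar conformation would have a fully conjugated π system of 4 electrons. But 4 = 4(1), which is 4n not 4n+2, so ring A is not aromatic (cyclobutadiene) — cyclobutadiene is antiaromatic and distorts to a rectangle.
Ring B is planar and fully conjugated; 2 ring double bonds (4 π electrons) plus a heteroatom lone pair (2) give 6 π electrons. That satisfies 4n+2 with n=1, so ring B is aromatic (pyrazole).
Ring C is fully conjugated (every ring atom contributes a p orbital); 2 ring double bonds (4 π electrons) plus a heteroatom lone pair (2) give 6 π electrons. 6 = 4(1)+2, so ring C is aromatic (pyrrole).
Aromatic: B, C. Total: 2.

2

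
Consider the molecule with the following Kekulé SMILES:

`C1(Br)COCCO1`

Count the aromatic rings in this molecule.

0

The SMILES encodes a six-membered saturated ring with oxygens at positions 1 and 4.
The 6-membered ring with two oxygens (1,4) has only sp³ atoms, so it is not fully conjugated — not aromatic (1,4-dioxane).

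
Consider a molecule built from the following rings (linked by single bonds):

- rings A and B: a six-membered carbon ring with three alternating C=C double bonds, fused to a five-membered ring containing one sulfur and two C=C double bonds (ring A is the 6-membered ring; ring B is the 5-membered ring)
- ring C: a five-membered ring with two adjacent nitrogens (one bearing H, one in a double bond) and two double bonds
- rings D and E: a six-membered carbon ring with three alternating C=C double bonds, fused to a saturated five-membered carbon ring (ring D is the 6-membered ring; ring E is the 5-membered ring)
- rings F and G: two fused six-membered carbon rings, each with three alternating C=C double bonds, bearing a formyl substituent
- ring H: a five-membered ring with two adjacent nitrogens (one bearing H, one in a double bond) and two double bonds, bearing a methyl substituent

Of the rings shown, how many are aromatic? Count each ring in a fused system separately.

Rings A and B form a fused bicyclic system (with one sulfur) with 9 sp² atoms and 10 π electrons from ring double bonds plus a heteroatom lone pair. 10 = 4(2)+2, so the system is aromatic and both rings count as aromatic (benzothiophene).
Ring C has a continuous p-orbital overlap around the ring; 2 ring double bonds (4 π electrons) plus a heteroatom lone pair (2) give 6 π electrons. Since 6 = 4n+2 (n=1), ring C is aromatic (pyrazole).
Ring D is planar and fully conjugated; 3 ring double bonds give 6 π electrons. That satisfies 4n+2 with n=1, so ring D is aromatic (benzene ring).
Ring E has three sp³ carbons, so it is not fully conjugated — not aromatic (cyclopentane ring).
Rings F and G form a fused bicyclic system with 10 sp² atoms and 10 π electrons from ring double bonds. 10 = 4(2)+2, so the system is aromatic and both rings count as aromatic (naphthalene).
Ring H is fully conjugated (every ring atom contributes a p orbital); 2 ring double bonds (4 π electrons) plus a heteroatom lone pair (2) give 6 π electrons. That satisfies 4n+2 with n=1, so ring H is aromatic (pyrazole).
Aromatic: A, B, C, D, F, G, H. Total: 7.

7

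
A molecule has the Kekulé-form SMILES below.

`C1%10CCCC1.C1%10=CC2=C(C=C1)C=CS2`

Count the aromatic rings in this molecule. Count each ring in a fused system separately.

2

The SMILES encodes a five-membered saturated carbon ring; a six-membered carbon ring with three alternating C=C double bonds, fused to a five-membered ring containing one sulfur and two C=C double bonds.
The 5-membered ring has only sp³ atoms, so it is not fully conjugated — not aromatic (cyclopentane).
The fused 6/5-membered bicyclic (with one sulfur) is a single π system with 9 sp² atoms and 10 π electrons from ring double bonds plus a heteroatom lone pair. 10 = 4(2)+2, so the system is aromatic and both rings count as aromatic (benzothiophene).
2 of the 3 rings are aromatic. Total: 2.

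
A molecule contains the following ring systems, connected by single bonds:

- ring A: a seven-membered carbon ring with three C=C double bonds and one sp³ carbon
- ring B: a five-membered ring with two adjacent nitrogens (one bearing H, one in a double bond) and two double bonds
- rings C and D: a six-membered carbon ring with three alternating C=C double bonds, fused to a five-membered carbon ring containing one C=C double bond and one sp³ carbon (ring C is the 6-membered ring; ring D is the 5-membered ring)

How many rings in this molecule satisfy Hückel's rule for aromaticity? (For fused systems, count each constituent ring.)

2

Ring A has one sp³ carbon, so it is not fully conjugated — not aromatic (cycloheptatriene).
Ring B is planar and fully conjugated; 2 ring double bonds (4 π electrons) plus a heteroatom lone pair (2) give 6 π electrons. Since 6 = 4n+2 (n=1), ring B is aromatic (pyrazole).
Ring C is planar and fully conjugated; 3 ring double bonds give 6 π electrons. Since 6 = 4n+2 (n=1), ring C is aromatic (benzene ring).
Ring D has one sp³ carbon, so it is not fully conjugated — not aromatic (cyclopentene ring).
Aromatic: B, C. Total: 2.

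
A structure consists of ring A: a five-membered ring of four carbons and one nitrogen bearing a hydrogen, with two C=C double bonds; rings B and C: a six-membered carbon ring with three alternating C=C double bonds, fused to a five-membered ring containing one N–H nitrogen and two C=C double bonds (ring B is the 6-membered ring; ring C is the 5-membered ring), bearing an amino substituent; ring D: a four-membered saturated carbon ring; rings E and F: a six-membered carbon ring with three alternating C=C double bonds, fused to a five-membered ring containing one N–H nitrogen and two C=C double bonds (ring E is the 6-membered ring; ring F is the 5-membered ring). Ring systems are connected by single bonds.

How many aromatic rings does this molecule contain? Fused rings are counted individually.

5

Ring A is planar and fully conjugated; 2 ring double bonds (4 π electrons) plus a heteroatom lone pair (2) give 6 π electrons. Since 6 = 4n+2 (n=1), ring A is aromatic (pyrrole).
Rings B and C form a fused bicyclic system (with one N–H) with 9 sp² atoms and 10 π electrons from ring double bonds plus a heteroatom lone pair. 10 = 4(2)+2, so the system is aromatic and both rings count as aromatic (indole).
Ring D has only sp³ atoms, so it is not fully conjugated — not aromatic (cyclobutane).
Rings E and F form a fused bicyclic system (with one N–H) with 9 sp² atoms and 10 π electrons from ring double bonds plus a heteroatom lone pair. 10 = 4(2)+2, so the system is aromatic and both rings count as aromatic (indole).
Aromatic: A, B, C, E, F. Total: 5.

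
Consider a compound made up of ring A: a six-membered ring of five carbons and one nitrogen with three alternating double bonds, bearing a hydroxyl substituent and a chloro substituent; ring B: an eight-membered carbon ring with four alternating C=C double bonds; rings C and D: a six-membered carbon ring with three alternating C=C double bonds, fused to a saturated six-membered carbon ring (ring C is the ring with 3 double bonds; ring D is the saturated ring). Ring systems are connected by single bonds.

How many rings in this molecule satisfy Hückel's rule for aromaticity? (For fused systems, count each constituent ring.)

Ring A has a continuous p-orbital overlap around the ring; 3 ring double bonds give 6 π electrons. Since 6 = 4n+2 (n=1), ring A is aromatic (pyridine).
Ring B has only sp² ring atoms; a planar conformation would have a fully conjugated π system of 8 electrons. But 8 = 4(2), which is 4n not 4n+2, so ring B is not aromatic (cyclooctatetraene) — cyclooctatetraene distorts into a non-planar tub to avoid antiaromaticity.
Ring C has a continuous p-orbital overlap around the ring; 3 ring double bonds give 6 π electrons. 6 = 4(1)+2, so ring C is aromatic (benzene ring).
Ring D has four sp³ carbons, so it is not fully conjugated — not aromatic (cyclohexane ring).
Aromatic: A, C. Total: 2.

2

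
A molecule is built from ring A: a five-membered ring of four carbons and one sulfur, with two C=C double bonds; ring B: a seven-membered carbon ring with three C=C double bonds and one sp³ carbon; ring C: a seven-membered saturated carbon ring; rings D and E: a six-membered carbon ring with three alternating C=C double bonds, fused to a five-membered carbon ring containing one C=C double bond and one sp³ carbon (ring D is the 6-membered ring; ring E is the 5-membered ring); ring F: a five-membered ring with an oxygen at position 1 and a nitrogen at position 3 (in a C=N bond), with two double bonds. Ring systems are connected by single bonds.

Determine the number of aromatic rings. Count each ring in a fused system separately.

3

Ring A is planar and fully conjugated; 2 ring double bonds (4 π electrons) plus a heteroatom lone pair (2) give 6 π electrons. 6 = 4(1)+2, so ring A is aromatic (thiophene).
Ring B has one sp³ carbon, so it is not fully conjugated — not aromatic (cycloheptatriene).
Ring C has only sp³ atoms, so it is not fully conjugated — not aromatic (cycloheptane).
Ring D has a continuous p-orbital overlap around the ring; 3 ring double bonds give 6 π electrons. Since 6 = 4n+2 (n=1), ring D is aromatic (benzene ring).
Ring E has one sp³ carbon, so it is not fully conjugated — not aromatic (cyclopentene ring).
Ring F has a continuous p-orbital overlap around the ring; 2 ring double bonds (4 π electrons) plus a heteroatom lone pair (2) give 6 π electrons. That satisfies 4n+2 with n=1, so ring F is aromatic (oxazole).
Aromatic: A, D, F. Total: 3.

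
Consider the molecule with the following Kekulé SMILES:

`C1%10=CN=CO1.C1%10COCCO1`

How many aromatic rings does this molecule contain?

The SMILES encodes a five-membered ring with an oxygen at position 1 and a nitrogen at position 3 (in a C=N bond), with two double bonds; a six-membered saturated ring with oxygens at positions 1 and 4.
The 5-membered ring with one oxygen and one =N– has a continuous p-orbital overlap around the ring; 2 ring double bonds (4 π electrons) plus a heteroatom lone pair (2) give 6 π electrons. Since 6 = 4n+2 (n=1), it is aromatic (oxazole).
The 6-membered ring with two oxygens (1,4) has only sp³ atoms, so it is not fully conjugated — not aromatic (1,4-dioxane).
1 of the 2 rings is aromatic. Total: 1.

1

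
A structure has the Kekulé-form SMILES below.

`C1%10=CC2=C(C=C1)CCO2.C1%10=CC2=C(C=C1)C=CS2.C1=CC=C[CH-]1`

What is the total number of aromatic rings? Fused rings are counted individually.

The SMILES encodes a six-membered carbon ring with three alternating C=C double bonds, fused to a five-membered ring containing one oxygen and two sp³ carbons; a six-membered carbon ring with three alternating C=C double bonds, fused to a five-membered ring containing one sulfur and two C=C double bonds; a five-membered all-carbon ring bearing a negative charge on one carbon, with two C=C double bonds.
The 6-membered ring has a continuous p-orbital overlap around the ring; 3 ring double bonds give 6 π electrons. Since 6 = 4n+2 (n=1), it is aromatic (benzene ring).
The 5-membered ring with one oxygen has two sp³ carbons, so it is not fully conjugated — not aromatic (oxolane ring).
The fused 6/5-membered bicyclic (with one sulfur) is a single π system with 9 sp² atoms and 10 π electrons from ring double bonds plus a heteroatom lone pair. 10 = 4(2)+2, so the system is aromatic and both rings count as aromatic (benzothiophene).
The 5-membered ring is planar and fully conjugated; 2 ring double bonds (4 π electrons) plus the carbanion lone pair (2) give 6 π electrons. That satisfies 4n+2 with n=1, so it is aromatic (cyclopentadienyl anion).
4 of the 5 rings are aromatic. Total: 4.

4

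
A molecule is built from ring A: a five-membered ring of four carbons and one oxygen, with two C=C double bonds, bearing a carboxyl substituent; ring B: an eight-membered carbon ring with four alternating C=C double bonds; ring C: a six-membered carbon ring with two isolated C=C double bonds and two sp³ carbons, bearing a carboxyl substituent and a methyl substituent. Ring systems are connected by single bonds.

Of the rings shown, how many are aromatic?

Ring A is fully conjugated (every ring atom contributes a p orbital); 2 ring double bonds (4 π electrons) plus a heteroatom lone pair (2) give 6 π electrons. 6 = 4(1)+2, so ring A is aromatic (furan).
Ring B has only sp² ring atoms; a planar conformation would have a fully conjugated π system of 8 electrons. But 8 = 4(2), which is 4n not 4n+2, so ring B is not aromatic (cyclooctatetraene) — cyclooctatetraene distorts into a non-planar tub to avoid antiaromaticity.
Ring C has two sp³ carbons, so it is not fully conjugated — not aromatic (1,4-cyclohexadiene).
Aromatic: A. Total: 1.

1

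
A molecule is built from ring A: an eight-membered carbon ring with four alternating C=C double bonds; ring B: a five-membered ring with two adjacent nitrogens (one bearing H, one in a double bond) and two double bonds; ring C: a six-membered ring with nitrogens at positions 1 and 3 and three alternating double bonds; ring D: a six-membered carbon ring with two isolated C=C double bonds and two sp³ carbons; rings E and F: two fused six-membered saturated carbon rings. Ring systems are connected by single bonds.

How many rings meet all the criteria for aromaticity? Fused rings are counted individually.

2

Ring A has only sp² ring atoms; a planar conformation would have a fully conjugated π system of 8 electrons. But 8 = 4(2), which is 4n not 4n+2, so ring A is not aromatic (cyclooctatetraene) — cyclooctatetraene distorts into a non-planar tub to avoid antiaromaticity.
Ring B is planar and fully conjugated; 2 ring double bonds (4 π electrons) plus a heteroatom lone pair (2) give 6 π electrons. That satisfies 4n+2 with n=1, so ring B is aromatic (pyrazole).
Ring C has a continuous p-orbital overlap around the ring; 3 ring double bonds give 6 π electrons. That satisfies 4n+2 with n=1, so ring C is aromatic (pyrimidine).
Ring D has two sp³ carbons, so it is not fully conjugated — not aromatic (1,4-cyclohexadiene).
Ring E has only sp³ atoms, so it is not fully conjugated — not aromatic (cyclohexane ring).
Ring F has only sp³ atoms, so it is not fully conjugated — not aromatic (cyclohexane ring).
Aromatic: B, C. Total: 2.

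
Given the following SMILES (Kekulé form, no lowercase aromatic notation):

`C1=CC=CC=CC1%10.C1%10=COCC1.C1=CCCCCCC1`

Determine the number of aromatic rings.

0

The SMILES encodes a seven-membered carbon ring with three C=C double bonds and one sp³ carbon; a five-membered ring of four carbons and one oxygen, with one C=C double bond and two sp³ carbons; an eight-membered carbon ring with one C=C double bond.
The 7-membered ring has one sp³ carbon, so it is not fully conjugated — not aromatic (cycloheptatriene).
The 5-membered ring with one oxygen has two sp³ carbons, so it is not fully conjugated — not aromatic (2,3-dihydrofuran).
The 8-membered ring has six sp³ carbons, so it is not fully conjugated — not aromatic (cyclooctene).
None of the rings are aromatic. Total: 0.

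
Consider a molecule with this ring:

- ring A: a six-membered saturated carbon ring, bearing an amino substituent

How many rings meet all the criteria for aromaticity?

Ring A has only sp³ atoms, so it is not fully conjugated — not aromatic (cyclohexane).

0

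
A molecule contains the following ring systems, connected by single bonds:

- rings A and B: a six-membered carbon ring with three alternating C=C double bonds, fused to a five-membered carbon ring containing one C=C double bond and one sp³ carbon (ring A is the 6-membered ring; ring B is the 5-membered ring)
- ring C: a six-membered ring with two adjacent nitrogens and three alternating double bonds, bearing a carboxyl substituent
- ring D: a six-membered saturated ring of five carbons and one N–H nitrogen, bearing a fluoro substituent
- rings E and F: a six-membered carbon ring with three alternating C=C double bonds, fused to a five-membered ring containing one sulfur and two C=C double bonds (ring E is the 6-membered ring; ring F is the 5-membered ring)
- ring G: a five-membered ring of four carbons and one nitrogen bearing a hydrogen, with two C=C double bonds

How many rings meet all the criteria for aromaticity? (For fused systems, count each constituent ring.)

5

Ring A has a continuous p-orbital overlap around the ring; 3 ring double bonds give 6 π electrons. 6 = 4(1)+2, so ring A is aromatic (benzene ring).
Ring B has one sp³ carbon, so it is not fully conjugated — not aromatic (cyclopentene ring).
Ring C has a continuous p-orbital overlap around the ring; 3 ring double bonds give 6 π electrons. Since 6 = 4n+2 (n=1), ring C is aromatic (pyridazine).
Ring D has only sp³ atoms, so it is not fully conjugated — not aromatic (piperidine).
Rings E and F form a fused bicyclic system (with one sulfur) with 9 sp² atoms and 10 π electrons from ring double bonds plus a heteroatom lone pair. 10 = 4(2)+2, so the system is aromatic and both rings count as aromatic (benzothiophene).
Ring G has a continuous p-orbital overlap around the ring; 2 ring double bonds (4 π electrons) plus a heteroatom lone pair (2) give 6 π electrons. Since 6 = 4n+2 (n=1), ring G is aromatic (pyrrole).
Aromatic: A, C, E, F, G. Total: 5.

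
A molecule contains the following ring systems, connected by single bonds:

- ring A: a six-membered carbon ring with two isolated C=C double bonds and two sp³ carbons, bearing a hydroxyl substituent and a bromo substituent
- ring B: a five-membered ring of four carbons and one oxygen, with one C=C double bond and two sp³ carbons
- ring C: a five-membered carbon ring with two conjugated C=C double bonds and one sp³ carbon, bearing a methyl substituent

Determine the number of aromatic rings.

Ring A has two sp³ carbons, so it is not fully conjugated — not aromatic (1,4-cyclohexadiene).
Ring B has two sp³ carbons, so it is not fully conjugated — not aromatic (2,3-dihydrofuran).
Ring C has one sp³ carbon, so it is not fully conjugated — not aromatic (cyclopentadiene).
No ring is aromatic. Total: 0.

0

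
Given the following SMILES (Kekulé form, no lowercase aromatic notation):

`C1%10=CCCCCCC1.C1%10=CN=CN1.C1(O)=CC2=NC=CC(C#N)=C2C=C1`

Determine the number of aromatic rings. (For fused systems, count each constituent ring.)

The SMILES encodes an eight-membered carbon ring with one C=C double bond; a five-membered ring with nitrogens at positions 1 and 3 (one bearing H, one in a C=N bond) and two double bonds; two fused six-membered rings, each with three alternating double bonds; one ring is all carbon and the other has one ring nitrogen.
The 8-membered ring has six sp³ carbons, so it is not fully conjugated — not aromatic (cyclooctene).
The 5-membered ring with two nitrogens (one N–H, one =N–) is planar and fully conjugated; 2 ring double bonds (4 π electrons) plus a heteroatom lone pair (2) give 6 π electrons. 6 = 4(1)+2, so it is aromatic (imidazole).
The fused 6/6-membered bicyclic (with one nitrogen) is a single π system with 10 sp² atoms and 10 π electrons from ring double bonds. 10 = 4(2)+2, so the system is aromatic and both rings count as aromatic (quinoline).
3 of the 4 rings are aromatic. Total: 3.

3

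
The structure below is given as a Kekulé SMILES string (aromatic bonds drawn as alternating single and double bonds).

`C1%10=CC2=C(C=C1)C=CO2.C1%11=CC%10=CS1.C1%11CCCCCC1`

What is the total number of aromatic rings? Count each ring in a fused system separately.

The SMILES encodes a six-membered carbon ring with three alternating C=C double bonds, fused to a five-membered ring containing one oxygen and two C=C double bonds; a five-membered ring of four carbons and one sulfur, with two C=C double bonds; a seven-membered saturated carbon ring.
The fused 6/5-membered bicyclic (with one oxygen) is a single π system with 9 sp² atoms and 10 π electrons from ring double bonds plus a heteroatom lone pair. 10 = 4(2)+2, so the system is aromatic and both rings count as aromatic (benzofuran).
The 5-membered ring with one sulfur is planar and fully conjugated; 2 ring double bonds (4 π electrons) plus a heteroatom lone pair (2) give 6 π electrons. That satisfies 4n+2 with n=1, so it is aromatic (thiophene).
The 7-membered ring has only sp³ atoms, so it is not fully conjugated — not aromatic (cycloheptane).
3 of the 4 rings are aromatic. Total: 3.

3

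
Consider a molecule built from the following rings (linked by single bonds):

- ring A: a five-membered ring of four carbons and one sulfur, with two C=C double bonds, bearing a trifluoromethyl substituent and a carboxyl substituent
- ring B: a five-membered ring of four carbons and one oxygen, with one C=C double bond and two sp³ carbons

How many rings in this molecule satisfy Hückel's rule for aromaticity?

Ring A is planar and fully conjugated; 2 ring double bonds (4 π electrons) plus a heteroatom lone pair (2) give 6 π electrons. Since 6 = 4n+2 (n=1), ring A is aromatic (thiophene).
Ring B has two sp³ carbons, so it is not fully conjugated — not aromatic (2,3-dihydrofuran).
Aromatic: A. Total: 1.

1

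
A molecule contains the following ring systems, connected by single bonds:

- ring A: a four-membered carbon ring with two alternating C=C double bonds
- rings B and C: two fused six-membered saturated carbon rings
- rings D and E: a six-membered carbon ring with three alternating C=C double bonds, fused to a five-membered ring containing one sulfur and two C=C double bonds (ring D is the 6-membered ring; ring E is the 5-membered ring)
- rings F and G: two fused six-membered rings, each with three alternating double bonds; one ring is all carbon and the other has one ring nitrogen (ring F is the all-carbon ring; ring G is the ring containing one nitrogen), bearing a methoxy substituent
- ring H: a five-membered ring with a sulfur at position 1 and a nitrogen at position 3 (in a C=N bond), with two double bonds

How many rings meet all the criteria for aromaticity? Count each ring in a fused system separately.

Ring A has only sp² ring atoms; a planar conformation would have a fully conjugated π system of 4 electrons. But 4 = 4(1), which is 4n not 4n+2, so ring A is not aromatic (cyclobutadiene) — cyclobutadiene is antiaromatic and distorts to a rectangle.
Ring B has only sp³ atoms, so it is not fully conjugated — not aromatic (cyclohexane ring).
Ring C has only sp³ atoms, so it is not fully conjugated — not aromatic (cyclohexane ring).
Rings D and E form a fused bicyclic system (with one sulfur) with 9 sp² atoms and 10 π electrons from ring double bonds plus a heteroatom lone pair. 10 = 4(2)+2, so the system is aromatic and both rings count as aromatic (benzothiophene).
Rings F and G form a fused bicyclic system (with one nitrogen) with 10 sp² atoms and 10 π electrons from ring double bonds. 10 = 4(2)+2, so the system is aromatic and both rings count as aromatic (quinoline).
Ring H is fully conjugated (every ring atom contributes a p orbital); 2 ring double bonds (4 π electrons) plus a heteroatom lone pair (2) give 6 π electrons. Since 6 = 4n+2 (n=1), ring H is aromatic (thiazole).
Aromatic: D, E, F, G, H. Total: 5.

5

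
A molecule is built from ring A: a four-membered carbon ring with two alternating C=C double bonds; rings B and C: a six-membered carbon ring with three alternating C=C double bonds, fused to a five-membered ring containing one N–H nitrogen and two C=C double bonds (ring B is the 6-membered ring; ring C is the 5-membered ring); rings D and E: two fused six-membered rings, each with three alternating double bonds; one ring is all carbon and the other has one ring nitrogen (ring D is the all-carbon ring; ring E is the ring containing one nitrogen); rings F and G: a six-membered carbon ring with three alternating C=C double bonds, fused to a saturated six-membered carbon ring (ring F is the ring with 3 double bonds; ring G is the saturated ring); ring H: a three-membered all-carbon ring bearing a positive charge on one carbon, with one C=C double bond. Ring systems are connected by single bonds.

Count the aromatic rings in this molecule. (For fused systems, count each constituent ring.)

6

Ring A has only sp² ring atoms; a planar conformation would have a fully conjugated π system of 4 electrons. But 4 = 4(1), which is 4n not 4n+2, so ring A is not aromatic (cyclobutadiene) — cyclobutadiene is antiaromatic and distorts to a rectangle.
Rings B and C form a fused bicyclic system (with one N–H) with 9 sp² atoms and 10 π electrons from ring double bonds plus a heteroatom lone pair. 10 = 4(2)+2, so the system is aromatic and both rings count as aromatic (indole).
Rings D and E form a fused bicyclic system (with one nitrogen) with 10 sp² atoms and 10 π electrons from ring double bonds. 10 = 4(2)+2, so the system is aromatic and both rings count as aromatic (quinoline).
Ring F is planar and fully conjugated; 3 ring double bonds give 6 π electrons. Since 6 = 4n+2 (n=1), ring F is aromatic (benzene ring).
Ring G has four sp³ carbons, so it is not fully conjugated — not aromatic (cyclohexane ring).
Ring H has a continuous p-orbital overlap around the ring; 1 ring double bond (2 π electrons) plus the carbocation's empty p orbital (0, but keeps the ring conjugated) give 2 π electrons. That satisfies 4n+2 with n=0, so ring H is aromatic (cyclopropenyl cation).
Aromatic: B, C, D, E, F, H. Total: 6.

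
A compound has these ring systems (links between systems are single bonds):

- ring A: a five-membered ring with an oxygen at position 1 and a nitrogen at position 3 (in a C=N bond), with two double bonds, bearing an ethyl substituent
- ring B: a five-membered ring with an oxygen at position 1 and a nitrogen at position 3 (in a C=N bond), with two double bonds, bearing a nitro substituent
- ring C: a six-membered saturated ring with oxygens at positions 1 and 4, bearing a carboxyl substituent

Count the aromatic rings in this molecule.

2

Ring A is planar and fully conjugated; 2 ring double bonds (4 π electrons) plus a heteroatom lone pair (2) give 6 π electrons. Since 6 = 4n+2 (n=1), ring A is aromatic (oxazole).
Ring B is fully conjugated (every ring atom contributes a p orbital); 2 ring double bonds (4 π electrons) plus a heteroatom lone pair (2) give 6 π electrons. That satisfies 4n+2 with n=1, so ring B is aromatic (oxazole).
Ring C has only sp³ atoms, so it is not fully conjugated — not aromatic (1,4-dioxane).
Aromatic: A, B. Total: 2.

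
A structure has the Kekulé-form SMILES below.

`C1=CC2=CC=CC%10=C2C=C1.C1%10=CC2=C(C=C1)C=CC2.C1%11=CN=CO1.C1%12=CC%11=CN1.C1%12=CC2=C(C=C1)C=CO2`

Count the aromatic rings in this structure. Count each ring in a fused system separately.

7

The SMILES encodes two fused six-membered carbon rings, each with three alternating C=C double bonds; a six-membered carbon ring with three alternating C=C double bonds, fused to a five-membered carbon ring containing one C=C double bond and one sp³ carbon; a five-membered ring with an oxygen at position 1 and a nitrogen at position 3 (in a C=N bond), with two double bonds; a five-membered ring of four carbons and one nitrogen bearing a hydrogen, with two C=C double bonds; a six-membered carbon ring with three alternating C=C double bonds, fused to a five-membered ring containing one oxygen and two C=C double bonds.
The fused 6/6-membered bicyclic is a single π system with 10 sp² atoms and 10 π electrons from ring double bonds. 10 = 4(2)+2, so the system is aromatic and both rings count as aromatic (naphthalene).
The 6-membered ring is planar and fully conjugated; 3 ring double bonds give 6 π electrons. 6 = 4(1)+2, so it is aromatic (benzene ring).
The 5-membered ring has one sp³ carbon, so it is not fully conjugated — not aromatic (cyclopentene ring).
The 5-membered ring with one oxygen and one =N– is planar and fully conjugated; 2 ring double bonds (4 π electrons) plus a heteroatom lone pair (2) give 6 π electrons. That satisfies 4n+2 with n=1, so it is aromatic (oxazole).
The 5-membered ring with one N–H has a continuous p-orbital overlap around the ring; 2 ring double bonds (4 π electrons) plus a heteroatom lone pair (2) give 6 π electrons. 6 = 4(1)+2, so it is aromatic (pyrrole).
The fused 6/5-membered bicyclic (with one oxygen) is a single π system with 9 sp² atoms and 10 π electrons from ring double bonds plus a heteroatom lone pair. 10 = 4(2)+2, so the system is aromatic and both rings count as aromatic (benzofuran).
7 of the 8 rings are aromatic. Total: 7.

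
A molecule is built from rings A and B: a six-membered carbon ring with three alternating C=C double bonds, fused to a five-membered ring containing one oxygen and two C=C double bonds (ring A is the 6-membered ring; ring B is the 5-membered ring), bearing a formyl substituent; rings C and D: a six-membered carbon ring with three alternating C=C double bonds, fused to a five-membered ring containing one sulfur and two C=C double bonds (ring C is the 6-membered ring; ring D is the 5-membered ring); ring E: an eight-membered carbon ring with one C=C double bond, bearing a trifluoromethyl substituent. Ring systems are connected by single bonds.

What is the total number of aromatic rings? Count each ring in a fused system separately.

Rings A and B form a fused bicyclic system (with one oxygen) with 9 sp² atoms and 10 π electrons from ring double bonds plus a heteroatom lone pair. 10 = 4(2)+2, so the system is aromatic and both rings count as aromatic (benzofuran).
Rings C and D form a fused bicyclic system (with one sulfur) with 9 sp² atoms and 10 π electrons from ring double bonds plus a heteroatom lone pair. 10 = 4(2)+2, so the system is aromatic and both rings count as aromatic (benzothiophene).
Ring E has six sp³ carbons, so it is not fully conjugated — not aromatic (cyclooctene).
Aromatic: A, B, C, D. Total: 4.

4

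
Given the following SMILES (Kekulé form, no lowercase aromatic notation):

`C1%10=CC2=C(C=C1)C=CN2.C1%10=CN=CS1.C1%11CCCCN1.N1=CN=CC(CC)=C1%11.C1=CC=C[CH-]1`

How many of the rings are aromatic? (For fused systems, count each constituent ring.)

The SMILES encodes a six-membered carbon ring with three alternating C=C double bonds, fused to a five-membered ring containing one N–H nitrogen and two C=C double bonds; a five-membered ring with a sulfur at position 1 and a nitrogen at position 3 (in a C=N bond), with two double bonds; a six-membered saturated ring of five carbons and one N–H nitrogen; a six-membered ring with nitrogens at positions 1 and 3 and three alternating double bonds; a five-membered all-carbon ring bearing a negative charge on one carbon, with two C=C double bonds.
The fused 6/5-membered bicyclic (with one N–H) is a single π system with 9 sp² atoms and 10 π electrons from ring double bonds plus a heteroatom lone pair. 10 = 4(2)+2, so the system is aromatic and both rings count as aromatic (indole).
The 5-membered ring with one sulfur and one =N– is planar and fully conjugated; 2 ring double bonds (4 π electrons) plus a heteroatom lone pair (2) give 6 π electrons. 6 = 4(1)+2, so it is aromatic (thiazole).
The 6-membered ring with one N–H has only sp³ atoms, so it is not fully conjugated — not aromatic (piperidine).
The 6-membered ring with two nitrogens (1,3) is planar and fully conjugated; 3 ring double bonds give 6 π electrons. 6 = 4(1)+2, so it is aromatic (pyrimidine).
The 5-membered ring is fully conjugated (every ring atom contributes a p orbital); 2 ring double bonds (4 π electrons) plus the carbanion lone pair (2) give 6 π electrons. Since 6 = 4n+2 (n=1), it is aromatic (cyclopentadienyl anion).
5 of the 6 rings are aromatic. Total: 5.

5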